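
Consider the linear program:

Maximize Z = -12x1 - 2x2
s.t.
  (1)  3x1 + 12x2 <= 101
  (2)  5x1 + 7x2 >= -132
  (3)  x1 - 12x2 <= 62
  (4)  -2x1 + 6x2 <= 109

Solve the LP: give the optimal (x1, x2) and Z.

x1 = -1555/44, x2 = 281/44, maximum Z = 9049/22

Extreme points and Z = -12x1 - 2x2:
  (163/4, -85/48) → Z = -11651/24
  (-117/7, 529/42) → Z = 3683/21
  (-1150/67, -442/67) → Z = 14684/67
  (-1555/44, 281/44) → Z = 9049/22

The binding constraints are 5x1 + 7x2 = -132 and -2x1 + 6x2 = 109.
Solving simultaneously gives x1 = -1555/44, x2 = 281/44.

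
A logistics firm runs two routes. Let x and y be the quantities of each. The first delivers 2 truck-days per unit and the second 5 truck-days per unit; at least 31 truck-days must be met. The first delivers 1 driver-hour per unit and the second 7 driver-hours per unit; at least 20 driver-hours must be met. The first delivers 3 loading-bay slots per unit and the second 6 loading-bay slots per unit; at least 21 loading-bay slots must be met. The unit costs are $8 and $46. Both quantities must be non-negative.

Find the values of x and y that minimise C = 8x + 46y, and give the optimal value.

x = 13, y = 1, minimum C = 150

Corner points and C = 8x + 46y:
  (0, 31/5) → C = 1426/5
  (20, 0) → C = 160
  (13, 1) → C = 150
The feasible region is unbounded (it extends along (0, 1), (1, 0)), but C strictly increases along every unbounded feasible direction, so there is no improving ray and the minimum is attained at a vertex.

The binding constraints are 2x + 5y = 31 and x + 7y = 20.
Solving simultaneously gives x = 13, y = 1.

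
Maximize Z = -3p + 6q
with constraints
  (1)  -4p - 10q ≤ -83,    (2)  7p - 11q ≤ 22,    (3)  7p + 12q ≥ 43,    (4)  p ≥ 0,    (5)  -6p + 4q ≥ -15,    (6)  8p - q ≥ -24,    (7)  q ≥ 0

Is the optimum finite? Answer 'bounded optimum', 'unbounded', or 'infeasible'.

unbounded

From the feasible point (0, 83/10), moving in the direction (4, 6) keeps every constraint satisfied while Z increases without bound.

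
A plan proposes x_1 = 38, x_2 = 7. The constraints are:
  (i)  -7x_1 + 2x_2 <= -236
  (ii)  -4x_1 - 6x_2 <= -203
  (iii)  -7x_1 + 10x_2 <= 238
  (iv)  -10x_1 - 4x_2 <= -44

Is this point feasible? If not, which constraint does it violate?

Constraint (ii): -4x_1 - 6x_2 = -194, which is not ≤ -203. All other constraints are satisfied.

not feasible — violates (ii)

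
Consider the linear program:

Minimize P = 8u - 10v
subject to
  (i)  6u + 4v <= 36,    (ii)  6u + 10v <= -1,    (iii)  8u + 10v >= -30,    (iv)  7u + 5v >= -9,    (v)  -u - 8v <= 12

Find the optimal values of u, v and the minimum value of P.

u = -17/8, v = 47/40, minimum P = -115/4

Extreme points and P = 8u - 10v:
  (-17/8, 47/40) → P = -115/4
  (56/19, -71/38) → P = 803/19
  (-4/17, -25/17) → P = 218/17

The optimum lies where 6u + 10v = -1 and 7u + 5v = -9.
Solving simultaneously gives u = -17/8, v = 47/40.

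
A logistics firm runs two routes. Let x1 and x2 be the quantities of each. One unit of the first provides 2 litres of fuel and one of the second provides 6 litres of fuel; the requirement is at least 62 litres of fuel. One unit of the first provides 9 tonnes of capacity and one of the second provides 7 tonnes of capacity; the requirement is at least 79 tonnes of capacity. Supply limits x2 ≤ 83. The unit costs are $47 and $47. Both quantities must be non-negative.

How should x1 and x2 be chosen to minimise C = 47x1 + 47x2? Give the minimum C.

x1 = 1, x2 = 10, minimum C = 517

The feasible region is unbounded (it extends along (1, 0)), but C strictly increases along every unbounded feasible direction, so there is no improving ray and the minimum is attained at a vertex.

The binding constraints are 2x1 + 6x2 = 62 and 9x1 + 7x2 = 79.
Solving simultaneously gives x1 = 1, x2 = 10.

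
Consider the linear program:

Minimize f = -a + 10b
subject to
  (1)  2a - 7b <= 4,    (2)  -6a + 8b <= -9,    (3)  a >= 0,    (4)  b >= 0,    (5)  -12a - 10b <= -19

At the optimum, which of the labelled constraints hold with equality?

Corner points and f = -a + 10b:
  (2, 0) → f = -2
  (121/78, 1/26) → f = -7/6
  (19/12, 0) → f = -19/12
The feasible region is unbounded (it extends along (7, 2), (4, 3)), but f strictly increases along every unbounded feasible direction, so there is no improving ray and the minimum is attained at a vertex.

The minimum is at (2, 0). Substituting into each constraint, equality holds for (1) and (4); the remaining constraints have slack.

(1) and (4)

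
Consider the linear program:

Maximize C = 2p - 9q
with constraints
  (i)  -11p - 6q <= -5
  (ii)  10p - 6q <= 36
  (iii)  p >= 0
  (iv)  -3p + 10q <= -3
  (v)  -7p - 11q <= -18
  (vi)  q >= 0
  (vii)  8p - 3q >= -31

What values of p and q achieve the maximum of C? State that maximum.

Feasible corners and C = 2p - 9q:
  (171/41, 39/41) → C = -9/41
  (18/5, 0) → C = 36/5
  (213/103, 33/103) → C = 129/103
  (18/7, 0) → C = 36/7

At the optimal vertex, 10p - 6q = 36 and q = 0.
Solving simultaneously gives p = 18/5, q = 0.

p = 18/5, q = 0, maximum C = 36/5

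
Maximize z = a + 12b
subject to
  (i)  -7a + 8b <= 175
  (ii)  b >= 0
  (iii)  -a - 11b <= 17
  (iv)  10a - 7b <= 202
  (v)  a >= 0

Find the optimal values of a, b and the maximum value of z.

a = 2841/31, b = 3164/31, maximum z = 40809/31

Feasible corners and z = a + 12b:
  (2841/31, 3164/31) → z = 40809/31
  (0, 175/8) → z = 525/2
  (101/5, 0) → z = 101/5
  (0, 0) → z = 0

The binding constraints are -7a + 8b = 175 and 10a - 7b = 202.
Solving simultaneously gives a = 2841/31, b = 3164/31.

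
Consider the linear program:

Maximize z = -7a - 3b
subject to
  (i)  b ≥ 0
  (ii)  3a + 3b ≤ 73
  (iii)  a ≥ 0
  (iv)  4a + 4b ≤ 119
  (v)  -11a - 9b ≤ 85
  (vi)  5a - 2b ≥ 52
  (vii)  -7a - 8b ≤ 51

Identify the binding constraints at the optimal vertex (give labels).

Extreme points and z = -7a - 3b:
  (73/3, 0) → z = -511/3
  (52/5, 0) → z = -364/5
  (302/21, 209/21) → z = -2741/21

The maximum is at (52/5, 0). Substituting into each constraint, equality holds for (i) and (vi); the remaining constraints have slack.

(i) and (vi)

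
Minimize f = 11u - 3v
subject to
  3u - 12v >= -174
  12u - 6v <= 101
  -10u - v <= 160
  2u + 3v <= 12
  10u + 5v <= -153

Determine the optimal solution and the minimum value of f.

u = -647/40, v = 7/4, minimum f = -7327/40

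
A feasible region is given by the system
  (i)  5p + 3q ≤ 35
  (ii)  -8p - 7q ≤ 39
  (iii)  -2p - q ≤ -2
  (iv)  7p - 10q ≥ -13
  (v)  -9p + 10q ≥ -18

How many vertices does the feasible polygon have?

4

Of the 10 pairwise boundary intersections, those satisfying every inequality are:
  (311/71, 310/71)
  (404/77, 225/77)
  (7/27, 40/27)
  (38/29, -18/29)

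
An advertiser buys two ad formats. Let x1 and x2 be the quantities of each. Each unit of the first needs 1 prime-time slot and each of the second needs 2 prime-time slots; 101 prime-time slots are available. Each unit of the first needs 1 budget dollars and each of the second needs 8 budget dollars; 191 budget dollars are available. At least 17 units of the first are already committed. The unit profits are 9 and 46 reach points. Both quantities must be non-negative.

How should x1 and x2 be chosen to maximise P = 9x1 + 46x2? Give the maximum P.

Feasible corners and P = 9x1 + 46x2:
  (101, 0) → P = 909
  (17, 0) → P = 153
  (71, 15) → P = 1329
  (17, 87/4) → P = 2307/2

x1 = 71, x2 = 15, maximum P = 1329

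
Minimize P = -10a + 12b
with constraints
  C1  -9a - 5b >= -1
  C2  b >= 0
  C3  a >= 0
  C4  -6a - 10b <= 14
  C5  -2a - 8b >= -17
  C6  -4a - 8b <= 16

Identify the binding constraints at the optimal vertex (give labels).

C1 and C2

Extreme points and P = -10a + 12b:
  (1/9, 0) → P = -10/9
  (0, 1/5) → P = 12/5
  (0, 0) → P = 0

The minimum is at (1/9, 0). Substituting into each constraint, equality holds for C1 and C2; the remaining constraints have slack.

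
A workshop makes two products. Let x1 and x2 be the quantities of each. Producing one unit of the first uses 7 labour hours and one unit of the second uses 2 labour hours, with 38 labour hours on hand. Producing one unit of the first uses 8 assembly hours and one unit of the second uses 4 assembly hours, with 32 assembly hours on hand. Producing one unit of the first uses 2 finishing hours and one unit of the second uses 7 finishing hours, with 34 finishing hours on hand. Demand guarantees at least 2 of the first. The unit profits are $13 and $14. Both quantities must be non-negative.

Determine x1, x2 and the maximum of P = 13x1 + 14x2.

x1 = 2, x2 = 4, maximum P = 82

Feasible corners and P = 13x1 + 14x2:
  (4, 0) → P = 52
  (2, 0) → P = 26
  (2, 4) → P = 82

At the optimal vertex, 8x1 + 4x2 = 32 and x1 = 2.
Solving simultaneously gives x1 = 2, x2 = 4.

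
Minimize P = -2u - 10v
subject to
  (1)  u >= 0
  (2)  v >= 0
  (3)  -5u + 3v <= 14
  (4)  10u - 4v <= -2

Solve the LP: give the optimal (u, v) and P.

u = 5, v = 13, minimum P = -140

Vertices and P = -2u - 10v:
  (0, 14/3) → P = -140/3
  (0, 1/2) → P = -5
  (5, 13) → P = -140

At the optimal vertex, -5u + 3v = 14 and 10u - 4v = -2.
Solving simultaneously gives u = 5, v = 13.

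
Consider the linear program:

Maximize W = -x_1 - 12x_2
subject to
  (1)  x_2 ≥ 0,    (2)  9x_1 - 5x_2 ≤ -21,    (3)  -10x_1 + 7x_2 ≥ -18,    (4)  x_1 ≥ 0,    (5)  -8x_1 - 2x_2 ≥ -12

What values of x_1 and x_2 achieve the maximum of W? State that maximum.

Extreme points and W = -x_1 - 12x_2:
  (0, 21/5) → W = -252/5
  (9/29, 138/29) → W = -1665/29
  (0, 6) → W = -72

x_1 = 0, x_2 = 21/5, maximum W = -252/5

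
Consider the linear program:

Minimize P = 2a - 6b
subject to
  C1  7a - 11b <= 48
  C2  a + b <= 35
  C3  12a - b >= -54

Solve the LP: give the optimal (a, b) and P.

Corner points and P = 2a - 6b:
  (433/18, 197/18) → P = -158/9
  (-642/125, -954/125) → P = 888/25
  (-19/13, 474/13) → P = -2882/13

At the optimal vertex, a + b = 35 and 12a - b = -54.
Solving simultaneously gives a = -19/13, b = 474/13.

a = -19/13, b = 474/13, minimum P = -2882/13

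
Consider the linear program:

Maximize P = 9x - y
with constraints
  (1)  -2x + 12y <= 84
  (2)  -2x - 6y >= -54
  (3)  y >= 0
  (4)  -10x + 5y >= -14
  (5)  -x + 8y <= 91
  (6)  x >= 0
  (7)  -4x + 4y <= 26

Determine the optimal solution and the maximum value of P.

Feasible corners and P = 9x - y:
  (4, 23/3) → P = 85/3
  (3/5, 71/10) → P = -17/10
  (177/35, 256/35) → P = 191/5
  (7/5, 0) → P = 63/5
  (0, 0) → P = 0
  (0, 13/2) → P = -13/2

The optimum lies where -2x - 6y = -54 and -10x + 5y = -14.
Solving simultaneously gives x = 177/35, y = 256/35.

x = 177/35, y = 256/35, maximum P = 191/5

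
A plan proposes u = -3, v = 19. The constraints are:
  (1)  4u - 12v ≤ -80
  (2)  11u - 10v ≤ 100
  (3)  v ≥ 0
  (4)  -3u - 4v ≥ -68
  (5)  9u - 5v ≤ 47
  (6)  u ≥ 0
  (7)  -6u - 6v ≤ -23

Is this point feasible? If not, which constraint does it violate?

not feasible — violates (6)

Constraint (6): u = -3, which is not ≥ 0. All other constraints are satisfied.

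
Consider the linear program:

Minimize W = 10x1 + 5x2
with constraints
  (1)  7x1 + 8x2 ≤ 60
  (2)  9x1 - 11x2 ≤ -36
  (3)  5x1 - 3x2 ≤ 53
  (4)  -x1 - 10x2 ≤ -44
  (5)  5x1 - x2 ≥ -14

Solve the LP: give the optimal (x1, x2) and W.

x1 = -32/17, x2 = 78/17, minimum W = 70/17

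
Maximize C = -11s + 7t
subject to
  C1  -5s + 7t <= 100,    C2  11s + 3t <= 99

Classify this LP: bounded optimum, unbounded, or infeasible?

unbounded

From the feasible point (393/92, 1595/92), moving in the direction (-7, -5) keeps every constraint satisfied while C increases without bound.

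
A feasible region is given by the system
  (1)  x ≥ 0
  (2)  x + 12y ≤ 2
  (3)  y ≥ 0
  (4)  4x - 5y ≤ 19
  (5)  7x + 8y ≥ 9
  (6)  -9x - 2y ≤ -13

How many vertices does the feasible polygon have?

The feasible vertices (each the meet of two boundaries and inside every other half-plane) are:
  (2, 0)
  (76/53, 5/106)
  (13/9, 0)

3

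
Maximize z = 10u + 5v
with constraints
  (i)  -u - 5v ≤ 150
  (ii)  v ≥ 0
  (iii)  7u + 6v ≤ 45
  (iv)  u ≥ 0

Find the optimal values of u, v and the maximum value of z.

u = 45/7, v = 0, maximum z = 450/7

Extreme points and z = 10u + 5v:
  (45/7, 0) → z = 450/7
  (0, 0) → z = 0
  (0, 15/2) → z = 75/2

The optimum lies where v = 0 and 7u + 6v = 45.
Solving simultaneously gives u = 45/7, v = 0.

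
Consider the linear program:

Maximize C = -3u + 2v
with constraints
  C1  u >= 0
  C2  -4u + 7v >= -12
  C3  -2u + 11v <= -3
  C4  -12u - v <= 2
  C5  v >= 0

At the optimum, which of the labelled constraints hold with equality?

C3 and C5

Vertices and C = -3u + 2v:
  (37/10, 2/5) → C = -103/10
  (3, 0) → C = -9
  (3/2, 0) → C = -9/2

The maximum is at (3/2, 0). Substituting into each constraint, equality holds for C3 and C5; the remaining constraints have slack.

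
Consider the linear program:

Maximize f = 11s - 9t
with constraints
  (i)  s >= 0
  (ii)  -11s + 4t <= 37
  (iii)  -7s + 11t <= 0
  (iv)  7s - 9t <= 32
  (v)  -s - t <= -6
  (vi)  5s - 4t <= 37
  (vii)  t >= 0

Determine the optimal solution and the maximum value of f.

s = 205/17, t = 99/17, maximum f = 1364/17

Extreme points and f = 11s - 9t:
  (11/3, 7/3) → f = 58/3
  (407/27, 259/27) → f = 2146/27
  (43/8, 5/8) → f = 107/2
  (205/17, 99/17) → f = 1364/17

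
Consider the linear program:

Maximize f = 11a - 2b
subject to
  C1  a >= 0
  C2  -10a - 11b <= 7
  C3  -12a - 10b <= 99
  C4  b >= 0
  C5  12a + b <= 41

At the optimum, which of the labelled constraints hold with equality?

C4 and C5

Vertices and f = 11a - 2b:
  (0, 0) → f = 0
  (0, 41) → f = -82
  (41/12, 0) → f = 451/12

The maximum is at (41/12, 0). Substituting into each constraint, equality holds for C4 and C5; the remaining constraints have slack.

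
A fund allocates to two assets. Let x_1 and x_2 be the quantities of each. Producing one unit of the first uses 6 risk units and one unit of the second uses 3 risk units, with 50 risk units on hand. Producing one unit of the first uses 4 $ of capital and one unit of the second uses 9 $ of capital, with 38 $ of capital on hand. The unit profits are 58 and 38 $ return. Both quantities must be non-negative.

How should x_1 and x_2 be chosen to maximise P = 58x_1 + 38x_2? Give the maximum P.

The binding constraints are 6x_1 + 3x_2 = 50 and 4x_1 + 9x_2 = 38.
Solving simultaneously gives x_1 = 8, x_2 = 2/3.

x_1 = 8, x_2 = 2/3, maximum P = 1468/3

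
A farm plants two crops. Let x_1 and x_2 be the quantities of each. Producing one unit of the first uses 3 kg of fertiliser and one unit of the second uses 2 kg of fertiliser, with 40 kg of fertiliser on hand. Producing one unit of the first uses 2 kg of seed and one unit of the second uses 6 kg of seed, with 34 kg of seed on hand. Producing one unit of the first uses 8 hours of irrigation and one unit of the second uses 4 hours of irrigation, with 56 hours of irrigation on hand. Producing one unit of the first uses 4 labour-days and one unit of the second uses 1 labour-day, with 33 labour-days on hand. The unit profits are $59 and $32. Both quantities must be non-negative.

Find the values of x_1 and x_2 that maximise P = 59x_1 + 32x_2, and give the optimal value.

x_1 = 5, x_2 = 4, maximum P = 423

Vertices and P = 59x_1 + 32x_2:
  (0, 0) → P = 0
  (0, 17/3) → P = 544/3
  (7, 0) → P = 413
  (5, 4) → P = 423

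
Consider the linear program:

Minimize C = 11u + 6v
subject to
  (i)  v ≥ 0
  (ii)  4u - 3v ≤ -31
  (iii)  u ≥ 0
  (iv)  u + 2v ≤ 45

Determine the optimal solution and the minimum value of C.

Extreme points and C = 11u + 6v:
  (0, 31/3) → C = 62
  (73/11, 211/11) → C = 2069/11
  (0, 45/2) → C = 135

The optimum lies where 4u - 3v = -31 and u = 0.
Solving simultaneously gives u = 0, v = 31/3.

u = 0, v = 31/3, minimum C = 62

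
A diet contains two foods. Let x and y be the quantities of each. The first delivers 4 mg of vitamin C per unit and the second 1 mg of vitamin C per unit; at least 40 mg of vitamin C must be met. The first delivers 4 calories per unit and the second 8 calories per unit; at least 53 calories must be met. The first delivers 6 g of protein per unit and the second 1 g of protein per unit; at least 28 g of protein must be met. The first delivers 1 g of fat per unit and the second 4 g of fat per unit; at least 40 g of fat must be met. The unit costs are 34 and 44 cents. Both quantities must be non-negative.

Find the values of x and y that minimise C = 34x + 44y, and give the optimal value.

The feasible region is unbounded (it extends along (0, 1), (1, 0)), but C strictly increases along every unbounded feasible direction, so there is no improving ray and the minimum is attained at a vertex.

The optimum lies where 4x + y = 40 and x + 4y = 40.
Solving simultaneously gives x = 8, y = 8.

x = 8, y = 8, minimum C = 624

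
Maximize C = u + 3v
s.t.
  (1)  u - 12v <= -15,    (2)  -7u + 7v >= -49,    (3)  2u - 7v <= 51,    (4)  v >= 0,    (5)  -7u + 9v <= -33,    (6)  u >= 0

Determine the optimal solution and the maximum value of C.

u = 15, v = 8, maximum C = 39

Vertices and C = u + 3v:
  (9, 2) → C = 15
  (177/25, 46/25) → C = 63/5
  (15, 8) → C = 39

The optimum lies where -7u + 7v = -49 and -7u + 9v = -33.
Solving simultaneously gives u = 15, v = 8.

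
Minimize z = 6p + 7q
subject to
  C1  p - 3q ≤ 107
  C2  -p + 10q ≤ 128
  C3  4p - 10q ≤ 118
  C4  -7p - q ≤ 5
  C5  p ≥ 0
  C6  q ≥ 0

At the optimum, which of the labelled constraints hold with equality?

C5 and C6

Extreme points and z = 6p + 7q:
  (82, 21) → z = 639
  (0, 64/5) → z = 448/5
  (59/2, 0) → z = 177
  (0, 0) → z = 0

The minimum is at (0, 0). Substituting into each constraint, equality holds for C5 and C6; the remaining constraints have slack.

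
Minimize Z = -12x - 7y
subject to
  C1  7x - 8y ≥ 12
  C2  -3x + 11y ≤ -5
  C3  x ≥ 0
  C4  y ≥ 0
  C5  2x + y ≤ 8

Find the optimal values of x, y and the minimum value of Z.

x = 93/25, y = 14/25, minimum Z = -1214/25

Extreme points and Z = -12x - 7y:
  (92/53, 1/53) → Z = -1111/53
  (12/7, 0) → Z = -144/7
  (93/25, 14/25) → Z = -1214/25
  (4, 0) → Z = -48

At the optimal vertex, -3x + 11y = -5 and 2x + y = 8.
Solving simultaneously gives x = 93/25, y = 14/25.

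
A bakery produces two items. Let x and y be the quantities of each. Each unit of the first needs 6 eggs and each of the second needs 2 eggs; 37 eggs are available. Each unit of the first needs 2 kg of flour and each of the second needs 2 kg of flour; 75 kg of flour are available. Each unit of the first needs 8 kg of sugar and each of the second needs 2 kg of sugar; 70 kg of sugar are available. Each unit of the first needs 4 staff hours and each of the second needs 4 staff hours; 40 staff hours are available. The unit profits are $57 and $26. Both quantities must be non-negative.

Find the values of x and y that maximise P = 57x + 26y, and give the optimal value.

Feasible corners and P = 57x + 26y:
  (0, 0) → P = 0
  (0, 10) → P = 260
  (37/6, 0) → P = 703/2
  (17/4, 23/4) → P = 1567/4

The optimum lies where 6x + 2y = 37 and 4x + 4y = 40.
Solving simultaneously gives x = 17/4, y = 23/4.

x = 17/4, y = 23/4, maximum P = 1567/4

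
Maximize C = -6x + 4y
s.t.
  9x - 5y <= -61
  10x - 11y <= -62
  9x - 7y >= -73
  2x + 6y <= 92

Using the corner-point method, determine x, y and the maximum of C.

At the optimal vertex, 10x - 11y = -62 and 9x - 7y = -73.
Solving simultaneously gives x = -369/29, y = -172/29.

x = -369/29, y = -172/29, maximum C = 1526/29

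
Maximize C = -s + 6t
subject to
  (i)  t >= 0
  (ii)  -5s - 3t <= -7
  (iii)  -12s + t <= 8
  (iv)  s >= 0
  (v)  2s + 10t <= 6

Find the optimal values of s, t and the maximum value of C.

s = 13/11, t = 4/11, maximum C = 1

The optimum lies where -5s - 3t = -7 and 2s + 10t = 6.
Solving simultaneously gives s = 13/11, t = 4/11.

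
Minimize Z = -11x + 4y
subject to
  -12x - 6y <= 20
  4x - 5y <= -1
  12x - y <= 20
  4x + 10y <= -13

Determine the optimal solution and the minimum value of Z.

Corner points and Z = -11x + 4y:
  (-53/42, -17/21) → Z = 149/14
  (-61/48, -19/24) → Z = 173/16
  (-5/4, -4/5) → Z = 211/20

At the optimal vertex, 4x - 5y = -1 and 4x + 10y = -13.
Solving simultaneously gives x = -5/4, y = -4/5.

x = -5/4, y = -4/5, minimum Z = 211/20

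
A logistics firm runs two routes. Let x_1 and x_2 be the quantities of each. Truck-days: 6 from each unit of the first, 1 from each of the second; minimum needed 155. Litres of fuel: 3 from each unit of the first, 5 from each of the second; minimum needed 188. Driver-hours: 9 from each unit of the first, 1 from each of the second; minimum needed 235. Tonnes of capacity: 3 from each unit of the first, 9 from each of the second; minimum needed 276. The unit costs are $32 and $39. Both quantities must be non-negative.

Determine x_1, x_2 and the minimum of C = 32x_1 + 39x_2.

x_1 = 47/2, x_2 = 47/2, minimum C = 3337/2

Feasible corners and C = 32x_1 + 39x_2:
  (0, 235) → C = 9165
  (92, 0) → C = 2944
  (47/2, 47/2) → C = 3337/2
  (26, 22) → C = 1690
The feasible region is unbounded (it extends along (0, 1), (1, 0)), but C strictly increases along every unbounded feasible direction, so there is no improving ray and the minimum is attained at a vertex.

At the optimal vertex, 3x_1 + 5x_2 = 188 and 9x_1 + x_2 = 235.
Solving simultaneously gives x_1 = 47/2, x_2 = 47/2.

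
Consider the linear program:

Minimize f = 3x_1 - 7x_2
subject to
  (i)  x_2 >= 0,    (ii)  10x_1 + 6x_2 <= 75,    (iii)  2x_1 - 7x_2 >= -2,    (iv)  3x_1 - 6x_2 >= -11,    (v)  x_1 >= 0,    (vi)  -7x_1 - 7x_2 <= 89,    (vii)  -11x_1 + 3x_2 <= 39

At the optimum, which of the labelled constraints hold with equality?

Vertices and f = 3x_1 - 7x_2:
  (15/2, 0) → f = 45/2
  (0, 0) → f = 0
  (513/82, 85/41) → f = 349/82
  (0, 2/7) → f = -2

The minimum is at (0, 2/7). Substituting into each constraint, equality holds for (iii) and (v); the remaining constraints have slack.

(iii) and (v)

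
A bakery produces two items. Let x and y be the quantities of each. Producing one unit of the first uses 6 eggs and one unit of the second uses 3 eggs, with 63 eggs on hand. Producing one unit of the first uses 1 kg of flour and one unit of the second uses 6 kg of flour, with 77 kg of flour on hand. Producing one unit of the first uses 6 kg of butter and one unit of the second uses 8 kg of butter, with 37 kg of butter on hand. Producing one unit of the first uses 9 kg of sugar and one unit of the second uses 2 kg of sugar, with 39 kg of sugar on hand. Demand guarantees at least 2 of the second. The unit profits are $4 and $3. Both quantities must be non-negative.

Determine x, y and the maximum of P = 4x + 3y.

x = 7/2, y = 2, maximum P = 20

Vertices and P = 4x + 3y:
  (0, 37/8) → P = 111/8
  (0, 2) → P = 6
  (7/2, 2) → P = 20

The optimum lies where 6x + 8y = 37 and y = 2.
Solving simultaneously gives x = 7/2, y = 2.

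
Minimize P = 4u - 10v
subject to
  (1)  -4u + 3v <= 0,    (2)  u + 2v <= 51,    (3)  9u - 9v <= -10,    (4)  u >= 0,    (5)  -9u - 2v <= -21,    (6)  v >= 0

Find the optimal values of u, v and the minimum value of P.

u = 153/11, v = 204/11, minimum P = -1428/11

Extreme points and P = 4u - 10v:
  (153/11, 204/11) → P = -1428/11
  (10/3, 40/9) → P = -280/9
  (439/27, 469/27) → P = -326/3

The optimum lies where -4u + 3v = 0 and u + 2v = 51.
Solving simultaneously gives u = 153/11, v = 204/11.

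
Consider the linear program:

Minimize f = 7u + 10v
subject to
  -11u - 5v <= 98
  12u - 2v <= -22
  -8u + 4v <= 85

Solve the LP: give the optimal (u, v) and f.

Extreme points and f = 7u + 10v:
  (-153/41, -467/41) → f = -5741/41
  (-817/84, 151/84) → f = -1403/28
  (41/16, 211/8) → f = 4507/16

u = -153/41, v = -467/41, minimum f = -5741/41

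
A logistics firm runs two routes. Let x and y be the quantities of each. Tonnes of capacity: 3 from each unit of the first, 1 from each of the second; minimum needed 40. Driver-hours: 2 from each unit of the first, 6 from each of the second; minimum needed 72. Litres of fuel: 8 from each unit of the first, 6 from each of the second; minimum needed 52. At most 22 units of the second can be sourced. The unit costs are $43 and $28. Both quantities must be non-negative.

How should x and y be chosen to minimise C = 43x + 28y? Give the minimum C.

The feasible region is unbounded (it extends along (1, 0)), but C strictly increases along every unbounded feasible direction, so there is no improving ray and the minimum is attained at a vertex.

At the optimal vertex, 3x + y = 40 and 2x + 6y = 72.
Solving simultaneously gives x = 21/2, y = 17/2.

x = 21/2, y = 17/2, minimum C = 1379/2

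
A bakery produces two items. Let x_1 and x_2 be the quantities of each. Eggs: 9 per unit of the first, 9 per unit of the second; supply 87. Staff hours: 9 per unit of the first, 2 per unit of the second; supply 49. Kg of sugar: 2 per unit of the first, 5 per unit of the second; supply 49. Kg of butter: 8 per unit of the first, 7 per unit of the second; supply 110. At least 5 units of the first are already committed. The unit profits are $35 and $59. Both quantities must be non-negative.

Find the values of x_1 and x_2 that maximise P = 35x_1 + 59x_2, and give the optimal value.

Corner points and P = 35x_1 + 59x_2:
  (49/9, 0) → P = 1715/9
  (5, 0) → P = 175
  (5, 2) → P = 293

The optimum lies where 9x_1 + 2x_2 = 49 and x_1 = 5.
Solving simultaneously gives x_1 = 5, x_2 = 2.

x_1 = 5, x_2 = 2, maximum P = 293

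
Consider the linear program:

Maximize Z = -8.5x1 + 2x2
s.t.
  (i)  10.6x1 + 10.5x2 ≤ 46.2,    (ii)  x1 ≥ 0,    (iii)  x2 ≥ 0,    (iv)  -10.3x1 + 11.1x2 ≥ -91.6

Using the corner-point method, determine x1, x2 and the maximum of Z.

Vertices and Z = -8.5x1 + 2x2:
  (0, 22/5) → Z = 44/5
  (231/53, 0) → Z = -3927/106
  (0, 0) → Z = 0

At the optimal vertex, 10.6x1 + 10.5x2 = 46.2 and x1 = 0.
Solving simultaneously gives x1 = 0, x2 = 22/5.

x1 = 0, x2 = 4.4, maximum Z = 8.8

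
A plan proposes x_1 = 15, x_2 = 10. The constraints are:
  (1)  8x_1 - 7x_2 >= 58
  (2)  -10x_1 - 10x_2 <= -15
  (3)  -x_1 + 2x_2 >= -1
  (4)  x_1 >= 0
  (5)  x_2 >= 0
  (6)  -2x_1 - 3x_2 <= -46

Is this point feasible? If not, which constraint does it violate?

Constraint (1): 8x_1 - 7x_2 = 50, which is not ≥ 58. All other constraints are satisfied.

not feasible — violates (1)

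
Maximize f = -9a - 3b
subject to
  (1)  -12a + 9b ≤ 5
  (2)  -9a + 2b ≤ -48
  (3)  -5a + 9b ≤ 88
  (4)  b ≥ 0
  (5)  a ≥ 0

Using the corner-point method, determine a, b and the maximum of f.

Extreme points and f = -9a - 3b:
  (442/57, 207/19) → f = -1947/19
  (83/7, 1031/63) → f = -3272/21
  (16/3, 0) → f = -48
The feasible region is unbounded (it extends along (9, 5), (1, 0)), but f strictly decreases along every unbounded feasible direction, so there is no improving ray and the maximum is attained at a vertex.

a = 16/3, b = 0, maximum f = -48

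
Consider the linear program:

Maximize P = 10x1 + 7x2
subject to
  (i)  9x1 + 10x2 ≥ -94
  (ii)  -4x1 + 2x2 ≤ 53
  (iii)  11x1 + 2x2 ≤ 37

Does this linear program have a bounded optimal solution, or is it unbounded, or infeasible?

bounded optimum

Corner points and P = 10x1 + 7x2:
  (-359/29, 101/58) → P = -6473/58
  (279/46, -1367/92) → P = -3989/92
  (-16/15, 731/30) → P = 1599/10
The feasible region has finitely many vertices and no improving ray; the maximum is 1599/10 at (-16/15, 731/30).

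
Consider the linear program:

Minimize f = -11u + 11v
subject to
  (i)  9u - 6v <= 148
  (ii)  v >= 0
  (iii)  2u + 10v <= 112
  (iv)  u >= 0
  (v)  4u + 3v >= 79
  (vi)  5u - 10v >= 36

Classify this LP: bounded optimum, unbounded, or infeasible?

Extreme points and f = -11u + 11v:
  (18, 7/3) → f = -517/3
  (316/15, 104/15) → f = -2332/15
  (898/55, 251/55) → f = -647/5
The feasible region has finitely many vertices and no improving ray; the minimum is -517/3 at (18, 7/3).

bounded optimum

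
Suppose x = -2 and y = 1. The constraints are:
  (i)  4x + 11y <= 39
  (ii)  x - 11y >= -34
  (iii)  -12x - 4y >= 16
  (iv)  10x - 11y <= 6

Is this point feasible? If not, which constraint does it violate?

feasible

(i): 3 ≤ 39 ✓
(ii): -13 ≥ -34 ✓
(iii): 20 ≥ 16 ✓
(iv): -31 ≤ 6 ✓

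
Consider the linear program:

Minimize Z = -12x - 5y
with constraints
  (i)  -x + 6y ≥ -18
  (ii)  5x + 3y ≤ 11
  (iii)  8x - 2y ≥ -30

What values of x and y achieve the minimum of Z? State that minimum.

The optimum lies where -x + 6y = -18 and 5x + 3y = 11.
Solving simultaneously gives x = 40/11, y = -79/33.

x = 40/11, y = -79/33, minimum Z = -95/3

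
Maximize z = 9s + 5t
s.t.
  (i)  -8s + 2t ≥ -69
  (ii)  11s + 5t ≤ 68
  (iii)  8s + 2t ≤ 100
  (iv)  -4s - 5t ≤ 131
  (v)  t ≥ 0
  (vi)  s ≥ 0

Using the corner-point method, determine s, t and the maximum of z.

s = 0, t = 68/5, maximum z = 68

Feasible corners and z = 9s + 5t:
  (68/11, 0) → z = 612/11
  (0, 68/5) → z = 68
  (0, 0) → z = 0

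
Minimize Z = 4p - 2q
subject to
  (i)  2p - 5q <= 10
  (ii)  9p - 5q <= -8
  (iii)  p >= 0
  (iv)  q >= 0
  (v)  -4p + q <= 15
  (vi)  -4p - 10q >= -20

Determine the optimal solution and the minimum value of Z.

Feasible corners and Z = 4p - 2q:
  (0, 8/5) → Z = -16/5
  (2/11, 106/55) → Z = -172/55
  (0, 2) → Z = -4

The optimum lies where p = 0 and -4p - 10q = -20.
Solving simultaneously gives p = 0, q = 2.

p = 0, q = 2, minimum Z = -4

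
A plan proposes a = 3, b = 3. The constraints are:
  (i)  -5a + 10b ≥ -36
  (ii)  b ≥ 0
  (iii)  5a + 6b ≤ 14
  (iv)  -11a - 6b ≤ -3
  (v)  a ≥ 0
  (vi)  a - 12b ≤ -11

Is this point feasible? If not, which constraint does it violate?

Constraint (iii): 5a + 6b = 33, which is not ≤ 14. All other constraints are satisfied.

not feasible — violates (iii)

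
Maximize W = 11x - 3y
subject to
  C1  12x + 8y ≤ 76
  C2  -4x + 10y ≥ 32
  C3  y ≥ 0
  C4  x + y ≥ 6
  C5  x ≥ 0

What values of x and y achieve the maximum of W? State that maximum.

Extreme points and W = 11x - 3y:
  (63/19, 86/19) → W = 435/19
  (0, 19/2) → W = -57/2
  (2, 4) → W = 10
  (0, 6) → W = -18

x = 63/19, y = 86/19, maximum W = 435/19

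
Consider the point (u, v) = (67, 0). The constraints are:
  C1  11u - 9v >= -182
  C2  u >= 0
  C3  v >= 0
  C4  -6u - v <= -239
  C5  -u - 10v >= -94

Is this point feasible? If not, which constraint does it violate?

feasible

C1: 737 ≥ -182 ✓
C2: 67 ≥ 0 ✓
C3: 0 ≥ 0 ✓
C4: -402 ≤ -239 ✓
C5: -67 ≥ -94 ✓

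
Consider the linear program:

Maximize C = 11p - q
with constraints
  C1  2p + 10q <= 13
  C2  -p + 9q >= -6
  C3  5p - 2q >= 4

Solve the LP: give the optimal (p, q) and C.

p = 177/28, q = 1/28, maximum C = 139/2

Corner points and C = 11p - q:
  (177/28, 1/28) → C = 139/2
  (11/9, 19/18) → C = 223/18
  (24/43, -26/43) → C = 290/43

At the optimal vertex, 2p + 10q = 13 and -p + 9q = -6.
Solving simultaneously gives p = 177/28, q = 1/28.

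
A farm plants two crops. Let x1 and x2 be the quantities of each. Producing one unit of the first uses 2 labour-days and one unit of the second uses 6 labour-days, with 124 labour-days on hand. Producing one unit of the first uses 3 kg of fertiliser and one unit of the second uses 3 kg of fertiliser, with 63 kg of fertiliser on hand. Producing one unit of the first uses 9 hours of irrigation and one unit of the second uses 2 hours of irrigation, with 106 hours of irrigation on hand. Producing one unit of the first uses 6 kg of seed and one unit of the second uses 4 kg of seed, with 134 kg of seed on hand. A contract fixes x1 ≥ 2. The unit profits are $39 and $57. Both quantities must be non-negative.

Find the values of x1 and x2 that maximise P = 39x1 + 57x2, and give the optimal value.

Vertices and P = 39x1 + 57x2:
  (106/9, 0) → P = 1378/3
  (2, 0) → P = 78
  (64/7, 83/7) → P = 7227/7
  (2, 19) → P = 1161

At the optimal vertex, 3x1 + 3x2 = 63 and x1 = 2.
Solving simultaneously gives x1 = 2, x2 = 19.

x1 = 2, x2 = 19, maximum P = 1161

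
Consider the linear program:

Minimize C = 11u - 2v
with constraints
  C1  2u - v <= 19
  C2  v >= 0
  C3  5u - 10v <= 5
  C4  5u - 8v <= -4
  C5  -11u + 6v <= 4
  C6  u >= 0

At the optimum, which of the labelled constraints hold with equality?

Vertices and C = 11u - 2v:
  (156/11, 103/11) → C = 1510/11
  (118, 217) → C = 864
  (0, 1/2) → C = -1
  (0, 2/3) → C = -4/3

The minimum is at (0, 2/3). Substituting into each constraint, equality holds for C5 and C6; the remaining constraints have slack.

C5 and C6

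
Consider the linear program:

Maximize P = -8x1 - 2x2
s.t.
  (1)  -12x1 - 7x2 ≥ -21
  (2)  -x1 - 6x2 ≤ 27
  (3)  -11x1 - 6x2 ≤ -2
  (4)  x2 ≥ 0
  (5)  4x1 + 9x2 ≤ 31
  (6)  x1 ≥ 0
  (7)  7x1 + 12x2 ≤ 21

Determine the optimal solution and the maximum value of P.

x1 = 0, x2 = 1/3, maximum P = -2/3

Corner points and P = -8x1 - 2x2:
  (7/4, 0) → P = -14
  (21/19, 21/19) → P = -210/19
  (2/11, 0) → P = -16/11
  (0, 1/3) → P = -2/3
  (0, 7/4) → P = -7/2

At the optimal vertex, -11x1 - 6x2 = -2 and x1 = 0.
Solving simultaneously gives x1 = 0, x2 = 1/3.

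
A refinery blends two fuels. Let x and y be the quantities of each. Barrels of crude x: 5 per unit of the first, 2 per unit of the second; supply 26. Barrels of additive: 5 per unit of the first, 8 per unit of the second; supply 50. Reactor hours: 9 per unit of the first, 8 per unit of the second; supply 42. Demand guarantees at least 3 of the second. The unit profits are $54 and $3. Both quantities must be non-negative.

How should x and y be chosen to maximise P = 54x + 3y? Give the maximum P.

x = 2, y = 3, maximum P = 117

Extreme points and P = 54x + 3y:
  (0, 21/4) → P = 63/4
  (0, 3) → P = 9
  (2, 3) → P = 117

The binding constraints are 9x + 8y = 42 and y = 3.
Solving simultaneously gives x = 2, y = 3.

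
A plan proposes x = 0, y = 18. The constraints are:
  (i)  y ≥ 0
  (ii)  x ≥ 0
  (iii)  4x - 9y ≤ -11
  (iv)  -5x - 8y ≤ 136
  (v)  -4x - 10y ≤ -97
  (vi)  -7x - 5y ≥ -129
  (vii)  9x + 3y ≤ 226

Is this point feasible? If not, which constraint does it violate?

(i): 18 ≥ 0 ✓
(ii): 0 ≥ 0 ✓
(iii): -162 ≤ -11 ✓
(iv): -144 ≤ 136 ✓
(v): -180 ≤ -97 ✓
(vi): -90 ≥ -129 ✓
(vii): 54 ≤ 226 ✓

feasible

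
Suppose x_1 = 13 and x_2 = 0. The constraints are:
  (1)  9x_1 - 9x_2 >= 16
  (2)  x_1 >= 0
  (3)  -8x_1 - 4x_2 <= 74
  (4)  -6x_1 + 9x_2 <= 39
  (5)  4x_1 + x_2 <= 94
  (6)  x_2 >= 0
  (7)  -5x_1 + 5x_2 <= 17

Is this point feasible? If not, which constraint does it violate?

feasible

(1): 117 ≥ 16 ✓
(2): 13 ≥ 0 ✓
(3): -104 ≤ 74 ✓
(4): -78 ≤ 39 ✓
(5): 52 ≤ 94 ✓
(6): 0 ≥ 0 ✓
(7): -65 ≤ 17 ✓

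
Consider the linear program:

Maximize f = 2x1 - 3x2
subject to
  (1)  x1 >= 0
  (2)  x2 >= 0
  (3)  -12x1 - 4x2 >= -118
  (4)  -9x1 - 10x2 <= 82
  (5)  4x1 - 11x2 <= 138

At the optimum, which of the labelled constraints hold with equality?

(2) and (3)

Corner points and f = 2x1 - 3x2:
  (0, 0) → f = 0
  (0, 59/2) → f = -177/2
  (59/6, 0) → f = 59/3

The maximum is at (59/6, 0). Substituting into each constraint, equality holds for (2) and (3); the remaining constraints have slack.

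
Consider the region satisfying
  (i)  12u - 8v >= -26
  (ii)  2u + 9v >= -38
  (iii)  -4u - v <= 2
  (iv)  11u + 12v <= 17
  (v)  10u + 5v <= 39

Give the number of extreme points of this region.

The feasible vertices (each the meet of two boundaries and inside every other half-plane) are:
  (-21/22, 20/11)
  (-22/29, 245/116)
  (10/17, -74/17)
  (541/80, -229/40)
  (383/65, -259/65)

5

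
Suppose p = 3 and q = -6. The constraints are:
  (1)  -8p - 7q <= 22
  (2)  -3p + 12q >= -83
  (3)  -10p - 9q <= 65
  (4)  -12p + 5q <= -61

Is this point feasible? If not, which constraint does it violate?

(1): 18 ≤ 22 ✓
(2): -81 ≥ -83 ✓
(3): 24 ≤ 65 ✓
(4): -66 ≤ -61 ✓

feasible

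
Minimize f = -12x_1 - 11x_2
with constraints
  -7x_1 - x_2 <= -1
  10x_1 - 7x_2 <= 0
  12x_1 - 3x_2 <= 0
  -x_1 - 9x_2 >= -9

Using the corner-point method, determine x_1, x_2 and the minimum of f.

x_1 = 9/37, x_2 = 36/37, minimum f = -504/37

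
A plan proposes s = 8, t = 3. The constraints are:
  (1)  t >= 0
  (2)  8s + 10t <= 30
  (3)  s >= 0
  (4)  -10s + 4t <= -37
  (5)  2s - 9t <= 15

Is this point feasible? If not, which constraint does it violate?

Constraint (2): 8s + 10t = 94, which is not ≤ 30. All other constraints are satisfied.

not feasible — violates (2)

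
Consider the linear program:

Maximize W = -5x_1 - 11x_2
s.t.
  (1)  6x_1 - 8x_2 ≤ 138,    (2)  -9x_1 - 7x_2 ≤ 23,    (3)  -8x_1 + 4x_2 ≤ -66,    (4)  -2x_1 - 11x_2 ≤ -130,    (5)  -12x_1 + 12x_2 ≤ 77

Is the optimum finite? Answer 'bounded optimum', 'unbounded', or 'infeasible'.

bounded optimum

Corner points and W = -5x_1 - 11x_2:
  (1279/41, 252/41) → W = -9167/41
  (623/48, 227/24) → W = -2703/16
  (275/12, 88/3) → W = -1749/4
The feasible region has finitely many vertices and no improving ray; the maximum is -2703/16 at (623/48, 227/24).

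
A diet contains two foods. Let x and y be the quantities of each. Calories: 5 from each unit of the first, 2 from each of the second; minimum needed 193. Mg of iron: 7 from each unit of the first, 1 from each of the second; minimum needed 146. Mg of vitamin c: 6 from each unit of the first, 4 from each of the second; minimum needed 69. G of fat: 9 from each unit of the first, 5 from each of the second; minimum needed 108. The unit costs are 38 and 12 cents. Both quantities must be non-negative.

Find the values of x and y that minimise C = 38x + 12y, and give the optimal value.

Vertices and C = 38x + 12y:
  (0, 146) → C = 1752
  (193/5, 0) → C = 7334/5
  (11, 69) → C = 1246
The feasible region is unbounded (it extends along (0, 1), (1, 0)), but C strictly increases along every unbounded feasible direction, so there is no improving ray and the minimum is attained at a vertex.

The binding constraints are 5x + 2y = 193 and 7x + y = 146.
Solving simultaneously gives x = 11, y = 69.

x = 11, y = 69, minimum C = 1246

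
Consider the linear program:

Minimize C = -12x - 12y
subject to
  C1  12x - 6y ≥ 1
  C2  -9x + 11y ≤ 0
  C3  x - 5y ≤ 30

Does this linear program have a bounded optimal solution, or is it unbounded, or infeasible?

From the feasible point (11/78, 3/26), moving in the direction (11, 9) keeps every constraint satisfied while C decreases without bound.

unbounded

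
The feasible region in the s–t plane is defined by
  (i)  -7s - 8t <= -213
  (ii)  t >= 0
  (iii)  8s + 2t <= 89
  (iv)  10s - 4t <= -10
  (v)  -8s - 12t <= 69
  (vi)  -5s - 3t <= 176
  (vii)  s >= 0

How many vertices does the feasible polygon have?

Intersecting each pair of boundary lines and keeping only the points that satisfy every inequality leaves:
  (143/25, 1081/50)
  (0, 213/8)
  (0, 89/2)

3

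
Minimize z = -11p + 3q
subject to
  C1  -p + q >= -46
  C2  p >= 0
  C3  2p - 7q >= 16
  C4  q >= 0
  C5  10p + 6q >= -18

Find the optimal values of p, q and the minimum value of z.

p = 306/5, q = 76/5, minimum z = -3138/5

Extreme points and z = -11p + 3q:
  (306/5, 76/5) → z = -3138/5
  (46, 0) → z = -506
  (8, 0) → z = -88

At the optimal vertex, -p + q = -46 and 2p - 7q = 16.
Solving simultaneously gives p = 306/5, q = 76/5.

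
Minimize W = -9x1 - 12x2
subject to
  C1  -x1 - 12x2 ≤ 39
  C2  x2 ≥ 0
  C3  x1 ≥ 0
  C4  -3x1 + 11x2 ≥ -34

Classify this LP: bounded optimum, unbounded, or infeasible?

From the feasible point (0, 0), moving in the direction (0, 1) keeps every constraint satisfied while W decreases without bound.

unbounded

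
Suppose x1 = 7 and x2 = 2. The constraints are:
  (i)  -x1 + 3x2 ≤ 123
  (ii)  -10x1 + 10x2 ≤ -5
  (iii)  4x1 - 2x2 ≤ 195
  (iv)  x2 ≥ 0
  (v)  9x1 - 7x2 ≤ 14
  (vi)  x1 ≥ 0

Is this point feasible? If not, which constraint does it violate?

not feasible — violates (v)

Constraint (v): 9x1 - 7x2 = 49, which is not ≤ 14. All other constraints are satisfied.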